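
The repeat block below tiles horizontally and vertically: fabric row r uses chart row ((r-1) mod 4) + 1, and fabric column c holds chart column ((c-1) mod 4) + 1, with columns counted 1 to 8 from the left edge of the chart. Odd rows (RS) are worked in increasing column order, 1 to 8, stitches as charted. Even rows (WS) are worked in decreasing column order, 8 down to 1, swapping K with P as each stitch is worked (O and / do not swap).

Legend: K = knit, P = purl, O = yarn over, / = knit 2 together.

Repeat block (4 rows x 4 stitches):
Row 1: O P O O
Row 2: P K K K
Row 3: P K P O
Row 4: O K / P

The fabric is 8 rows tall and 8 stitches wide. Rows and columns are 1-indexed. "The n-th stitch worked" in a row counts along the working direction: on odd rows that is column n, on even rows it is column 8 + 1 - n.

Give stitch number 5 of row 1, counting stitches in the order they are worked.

Result:
O

Derivation:
For row 1: chart row = ((1-1) mod 4) + 1 = 1; this is a RS (odd) row.
Chart row 1 tiled across columns 1-8: O P O O O P O O
Right side: take the tiled row as-is (worked left to right from column 1).
The 5th stitch worked is O.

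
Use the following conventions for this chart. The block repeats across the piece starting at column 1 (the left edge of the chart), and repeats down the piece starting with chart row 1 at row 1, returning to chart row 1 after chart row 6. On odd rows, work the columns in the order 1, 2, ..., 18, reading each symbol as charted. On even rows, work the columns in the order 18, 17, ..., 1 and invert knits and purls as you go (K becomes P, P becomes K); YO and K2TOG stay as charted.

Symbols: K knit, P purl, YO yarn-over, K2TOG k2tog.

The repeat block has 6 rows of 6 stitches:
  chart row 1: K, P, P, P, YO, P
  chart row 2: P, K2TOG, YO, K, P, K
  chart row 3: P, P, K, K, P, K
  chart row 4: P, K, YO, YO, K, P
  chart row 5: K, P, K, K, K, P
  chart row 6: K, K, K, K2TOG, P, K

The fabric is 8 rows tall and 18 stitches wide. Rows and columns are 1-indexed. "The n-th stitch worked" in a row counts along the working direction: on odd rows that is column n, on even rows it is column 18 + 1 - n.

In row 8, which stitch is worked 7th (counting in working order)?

== STITCH ==
P

Derivation:
Row 8 uses chart row ((8-1) mod 6)+1 = 2. Row 8 is even, so WS.
Chart row 2 tiled across columns 1-18: P K2TOG YO K P K P K2TOG YO K P K P K2TOG YO K P K
Wrong side: read the tiled row from column 18 down to 1 and exchange K with P (leave YO, K2TOG).
Row 8 as worked: P K P YO K2TOG K P K P YO K2TOG K P K P YO K2TOG K
Counting 7 along the worked row gives P.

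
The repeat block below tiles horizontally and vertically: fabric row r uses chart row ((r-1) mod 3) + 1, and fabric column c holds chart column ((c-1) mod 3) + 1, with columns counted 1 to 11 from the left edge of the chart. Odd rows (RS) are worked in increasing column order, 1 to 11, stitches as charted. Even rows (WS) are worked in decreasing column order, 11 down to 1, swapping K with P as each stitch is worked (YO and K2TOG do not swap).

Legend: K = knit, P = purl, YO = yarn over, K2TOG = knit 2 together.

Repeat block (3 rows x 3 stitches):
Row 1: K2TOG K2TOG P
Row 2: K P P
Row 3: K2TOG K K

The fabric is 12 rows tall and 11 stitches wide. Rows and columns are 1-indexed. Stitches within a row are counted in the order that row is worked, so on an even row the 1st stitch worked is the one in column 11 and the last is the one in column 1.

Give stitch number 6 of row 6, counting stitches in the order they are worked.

Result:
P

Derivation:
Row 6: (6-1) mod 3 = 2, so use chart row 3. Even row -> WS.
Chart row 3 tiled across columns 1-11: K2TOG K K K2TOG K K K2TOG K K K2TOG K
WS: work from column 11 back to column 1 (reverse the tiled row), swapping K<->P (YO and K2TOG unchanged).
Row 6 as worked: P K2TOG P P K2TOG P P K2TOG P P K2TOG
The 6th stitch worked is P.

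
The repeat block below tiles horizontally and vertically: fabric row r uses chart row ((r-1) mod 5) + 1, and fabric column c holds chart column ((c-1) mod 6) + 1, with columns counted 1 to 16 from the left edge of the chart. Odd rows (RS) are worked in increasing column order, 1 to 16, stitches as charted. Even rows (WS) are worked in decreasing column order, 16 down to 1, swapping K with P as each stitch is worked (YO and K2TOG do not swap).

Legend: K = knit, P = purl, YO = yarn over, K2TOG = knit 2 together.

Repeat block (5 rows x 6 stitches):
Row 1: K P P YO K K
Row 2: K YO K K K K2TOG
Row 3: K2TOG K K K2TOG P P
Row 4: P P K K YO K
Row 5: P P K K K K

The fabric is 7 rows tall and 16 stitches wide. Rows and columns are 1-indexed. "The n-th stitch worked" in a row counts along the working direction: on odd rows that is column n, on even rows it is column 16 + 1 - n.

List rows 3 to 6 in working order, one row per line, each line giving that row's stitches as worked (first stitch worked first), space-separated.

Rows as worked:
K2TOG K K K2TOG P P K2TOG K K K2TOG P P K2TOG K K K2TOG
P P K K P YO P P K K P YO P P K K
P P K K K K P P K K K K P P K K
YO K K P P P YO K K P P P YO K K P

Derivation:
Row 3: chart row 3, RS - tile across columns 1-16 and work as-is.
Row 4: chart row 4, WS - tiled (columns 1-16): P P K K YO K P P K K YO K P P K K; work from column 16 back to 1 with K<->P swapped.
Row 5: chart row 5, RS - tile across columns 1-16 and work as-is.
Row 6: chart row 1, WS - tiled (columns 1-16): K P P YO K K K P P YO K K K P P YO; work from column 16 back to 1 with K<->P swapped.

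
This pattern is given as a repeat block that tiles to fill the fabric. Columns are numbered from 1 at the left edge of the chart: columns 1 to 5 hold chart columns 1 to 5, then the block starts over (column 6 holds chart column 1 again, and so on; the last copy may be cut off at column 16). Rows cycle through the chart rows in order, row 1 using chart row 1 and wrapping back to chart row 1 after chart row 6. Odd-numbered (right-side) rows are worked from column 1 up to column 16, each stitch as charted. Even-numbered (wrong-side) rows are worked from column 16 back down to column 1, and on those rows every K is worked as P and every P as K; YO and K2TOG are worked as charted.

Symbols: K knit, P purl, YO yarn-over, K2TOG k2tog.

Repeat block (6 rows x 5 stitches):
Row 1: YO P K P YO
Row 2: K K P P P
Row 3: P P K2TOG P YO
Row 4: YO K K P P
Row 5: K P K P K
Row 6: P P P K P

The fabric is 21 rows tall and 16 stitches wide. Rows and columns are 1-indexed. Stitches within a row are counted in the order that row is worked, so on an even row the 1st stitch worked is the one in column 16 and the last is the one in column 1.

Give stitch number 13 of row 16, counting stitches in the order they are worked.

== STITCH ==
K

Derivation:
Row 16: (16-1) mod 6 = 3, so use chart row 4. Even row -> WS.
Chart row 4 tiled across columns 1-16: YO K K P P YO K K P P YO K K P P YO
WS row: flip the tiled sequence (start at column 16) and apply K<->P; YO and K2TOG stay.
Row 16 as worked: YO K K P P YO K K P P YO K K P P YO
Stitch 13 in working order -> K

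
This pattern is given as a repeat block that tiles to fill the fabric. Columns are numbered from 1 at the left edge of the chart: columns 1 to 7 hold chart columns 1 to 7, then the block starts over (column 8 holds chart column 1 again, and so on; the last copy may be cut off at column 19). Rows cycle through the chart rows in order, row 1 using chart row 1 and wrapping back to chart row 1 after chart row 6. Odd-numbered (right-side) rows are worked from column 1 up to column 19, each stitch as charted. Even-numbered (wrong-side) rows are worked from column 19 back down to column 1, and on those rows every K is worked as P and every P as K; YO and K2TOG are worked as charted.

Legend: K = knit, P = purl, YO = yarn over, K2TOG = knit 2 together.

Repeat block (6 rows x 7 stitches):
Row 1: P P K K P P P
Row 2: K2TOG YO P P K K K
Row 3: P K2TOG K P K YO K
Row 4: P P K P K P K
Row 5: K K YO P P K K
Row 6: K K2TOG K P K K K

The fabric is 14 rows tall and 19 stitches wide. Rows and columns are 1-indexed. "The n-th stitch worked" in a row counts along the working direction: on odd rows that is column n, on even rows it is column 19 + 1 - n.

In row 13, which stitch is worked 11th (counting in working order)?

== STITCH ==
K

Derivation:
For row 13: chart row = ((13-1) mod 6) + 1 = 1; this is a RS (odd) row.
Chart row 1 tiled across columns 1-19: P P K K P P P P P K K P P P P P K K P
RS: work column 1 to column 19, symbols as charted — the tiled row is the row as worked.
The 11th stitch worked is K.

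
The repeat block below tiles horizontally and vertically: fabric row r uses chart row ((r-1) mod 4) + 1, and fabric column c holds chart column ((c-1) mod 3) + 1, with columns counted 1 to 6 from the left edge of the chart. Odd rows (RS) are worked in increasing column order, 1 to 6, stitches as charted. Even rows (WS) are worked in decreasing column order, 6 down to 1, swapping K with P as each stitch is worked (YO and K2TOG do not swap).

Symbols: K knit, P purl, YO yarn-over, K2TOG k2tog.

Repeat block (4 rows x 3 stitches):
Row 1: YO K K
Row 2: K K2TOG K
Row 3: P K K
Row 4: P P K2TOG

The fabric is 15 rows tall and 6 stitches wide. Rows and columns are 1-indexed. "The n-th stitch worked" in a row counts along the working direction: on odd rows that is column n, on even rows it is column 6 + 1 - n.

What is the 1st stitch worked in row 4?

Row 4: (4-1) mod 4 = 3, so use chart row 4. Even row -> WS.
Chart row 4 tiled across columns 1-6: P P K2TOG P P K2TOG
Wrong side: read the tiled row from column 6 down to 1 and exchange K with P (leave YO, K2TOG).
Row 4 as worked: K2TOG K K K2TOG K K
Stitch 1 in working order -> K2TOG

Stitch:
K2TOG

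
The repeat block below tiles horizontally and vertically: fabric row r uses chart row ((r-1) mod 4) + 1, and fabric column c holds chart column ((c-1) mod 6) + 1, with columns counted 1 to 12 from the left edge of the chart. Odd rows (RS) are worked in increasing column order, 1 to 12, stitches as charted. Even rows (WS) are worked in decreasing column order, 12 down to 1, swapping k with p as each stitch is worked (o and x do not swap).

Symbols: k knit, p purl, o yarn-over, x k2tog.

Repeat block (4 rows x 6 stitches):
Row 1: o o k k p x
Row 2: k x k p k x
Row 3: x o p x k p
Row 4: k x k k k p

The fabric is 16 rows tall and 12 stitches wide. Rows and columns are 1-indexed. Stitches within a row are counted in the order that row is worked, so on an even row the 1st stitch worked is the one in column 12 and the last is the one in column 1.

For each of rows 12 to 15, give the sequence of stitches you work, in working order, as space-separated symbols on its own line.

Rows as worked:
k p p p x p k p p p x p
o o k k p x o o k k p x
x p k p x p x p k p x p
x o p x k p x o p x k p

Derivation:
Row 12: chart row 4, WS - tiled (columns 1-12): k x k k k p k x k k k p; work from column 12 back to 1 with k<->p swapped.
Row 13: chart row 1, RS - tile across columns 1-12 and work as-is.
Row 14: chart row 2, WS - tiled (columns 1-12): k x k p k x k x k p k x; work from column 12 back to 1 with k<->p swapped.
Row 15: chart row 3, RS - tile across columns 1-12 and work as-is.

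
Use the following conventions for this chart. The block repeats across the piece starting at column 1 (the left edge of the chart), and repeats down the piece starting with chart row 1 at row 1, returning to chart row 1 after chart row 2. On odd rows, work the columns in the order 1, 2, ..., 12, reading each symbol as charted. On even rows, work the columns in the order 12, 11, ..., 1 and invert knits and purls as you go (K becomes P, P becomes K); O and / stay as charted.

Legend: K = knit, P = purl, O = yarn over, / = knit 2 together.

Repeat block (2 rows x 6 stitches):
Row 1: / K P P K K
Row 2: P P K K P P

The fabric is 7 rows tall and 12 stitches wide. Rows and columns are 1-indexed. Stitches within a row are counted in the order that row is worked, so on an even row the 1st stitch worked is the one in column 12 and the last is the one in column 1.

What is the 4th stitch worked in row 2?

Row 2 uses chart row ((2-1) mod 2)+1 = 2. Row 2 is even, so WS.
Chart row 2 tiled across columns 1-12: P P K K P P P P K K P P
Wrong side: read the tiled row from column 12 down to 1 and exchange K with P (leave O, /).
Row 2 as worked: K K P P K K K K P P K K
The 4th stitch worked is P.

Stitch:
P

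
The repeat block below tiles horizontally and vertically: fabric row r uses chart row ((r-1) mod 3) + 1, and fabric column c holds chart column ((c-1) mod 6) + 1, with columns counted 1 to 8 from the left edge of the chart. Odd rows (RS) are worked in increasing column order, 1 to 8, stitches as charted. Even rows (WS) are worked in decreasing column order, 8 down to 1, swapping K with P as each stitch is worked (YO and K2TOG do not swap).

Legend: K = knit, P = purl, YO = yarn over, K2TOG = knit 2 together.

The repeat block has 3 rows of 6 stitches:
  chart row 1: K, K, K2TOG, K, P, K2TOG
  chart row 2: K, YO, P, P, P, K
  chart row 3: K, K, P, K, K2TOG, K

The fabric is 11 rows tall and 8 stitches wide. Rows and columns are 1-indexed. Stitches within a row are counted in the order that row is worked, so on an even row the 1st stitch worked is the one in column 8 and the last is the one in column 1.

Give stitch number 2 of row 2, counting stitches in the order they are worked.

Stitch:
P

Derivation:
For row 2: chart row = ((2-1) mod 3) + 1 = 2; this is a WS (even) row.
Chart row 2 tiled across columns 1-8: K YO P P P K K YO
Wrong side: read the tiled row from column 8 down to 1 and exchange K with P (leave YO, K2TOG).
Row 2 as worked: YO P P K K K YO P
Counting 2 along the worked row gives P.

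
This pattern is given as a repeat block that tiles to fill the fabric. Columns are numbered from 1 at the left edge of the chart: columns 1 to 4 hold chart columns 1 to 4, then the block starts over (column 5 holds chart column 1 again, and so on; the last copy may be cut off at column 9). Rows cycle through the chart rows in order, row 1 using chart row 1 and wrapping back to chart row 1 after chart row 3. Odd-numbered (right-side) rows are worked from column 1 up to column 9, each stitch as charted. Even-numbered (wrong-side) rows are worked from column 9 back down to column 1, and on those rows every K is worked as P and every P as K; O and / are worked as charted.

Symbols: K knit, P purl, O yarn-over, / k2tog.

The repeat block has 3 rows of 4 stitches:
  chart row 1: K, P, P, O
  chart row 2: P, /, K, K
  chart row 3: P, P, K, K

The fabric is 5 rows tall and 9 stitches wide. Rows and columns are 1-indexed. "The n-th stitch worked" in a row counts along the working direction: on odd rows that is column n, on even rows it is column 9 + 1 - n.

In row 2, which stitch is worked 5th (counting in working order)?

Row 2: (2-1) mod 3 = 1, so use chart row 2. Even row -> WS.
Chart row 2 tiled across columns 1-9: P / K K P / K K P
WS: work from column 9 back to column 1 (reverse the tiled row), swapping K<->P (O and / unchanged).
Row 2 as worked: K P P / K P P / K
The 5th stitch worked is K.

Result:
K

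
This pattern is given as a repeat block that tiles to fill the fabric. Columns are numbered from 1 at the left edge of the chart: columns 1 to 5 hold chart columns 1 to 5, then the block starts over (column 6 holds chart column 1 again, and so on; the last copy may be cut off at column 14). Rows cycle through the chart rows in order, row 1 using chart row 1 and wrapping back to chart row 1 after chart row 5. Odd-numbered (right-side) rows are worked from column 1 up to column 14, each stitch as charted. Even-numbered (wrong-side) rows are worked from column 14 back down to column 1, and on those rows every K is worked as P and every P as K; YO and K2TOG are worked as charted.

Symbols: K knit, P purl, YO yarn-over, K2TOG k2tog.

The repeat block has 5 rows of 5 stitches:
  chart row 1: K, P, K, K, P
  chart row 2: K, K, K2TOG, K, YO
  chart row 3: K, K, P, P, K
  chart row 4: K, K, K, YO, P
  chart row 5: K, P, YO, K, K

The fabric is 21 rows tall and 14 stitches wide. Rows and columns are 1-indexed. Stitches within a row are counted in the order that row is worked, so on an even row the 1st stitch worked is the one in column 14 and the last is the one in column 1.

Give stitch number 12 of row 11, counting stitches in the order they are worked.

== STITCH ==
P

Derivation:
For row 11: chart row = ((11-1) mod 5) + 1 = 1; this is a RS (odd) row.
Chart row 1 tiled across columns 1-14: K P K K P K P K K P K P K K
RS row: no reversal, no swap; stitch n worked = column n.
Stitch 12 in working order -> P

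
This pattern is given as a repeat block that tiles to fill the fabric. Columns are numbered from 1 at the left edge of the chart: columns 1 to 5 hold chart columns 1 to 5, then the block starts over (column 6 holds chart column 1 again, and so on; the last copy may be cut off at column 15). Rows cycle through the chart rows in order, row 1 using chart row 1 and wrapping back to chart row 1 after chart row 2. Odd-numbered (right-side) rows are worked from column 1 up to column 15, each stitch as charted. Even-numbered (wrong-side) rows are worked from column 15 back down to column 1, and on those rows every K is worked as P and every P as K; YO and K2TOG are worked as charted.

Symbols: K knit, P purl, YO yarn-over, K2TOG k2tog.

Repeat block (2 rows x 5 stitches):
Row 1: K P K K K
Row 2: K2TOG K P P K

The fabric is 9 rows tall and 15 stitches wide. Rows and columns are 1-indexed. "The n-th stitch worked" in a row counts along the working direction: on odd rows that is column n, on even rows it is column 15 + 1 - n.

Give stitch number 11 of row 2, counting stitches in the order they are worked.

Stitch:
P

Derivation:
Row 2: (2-1) mod 2 = 1, so use chart row 2. Even row -> WS.
Chart row 2 tiled across columns 1-15: K2TOG K P P K K2TOG K P P K K2TOG K P P K
Wrong side: read the tiled row from column 15 down to 1 and exchange K with P (leave YO, K2TOG).
Row 2 as worked: P K K P K2TOG P K K P K2TOG P K K P K2TOG
Counting 11 along the worked row gives P.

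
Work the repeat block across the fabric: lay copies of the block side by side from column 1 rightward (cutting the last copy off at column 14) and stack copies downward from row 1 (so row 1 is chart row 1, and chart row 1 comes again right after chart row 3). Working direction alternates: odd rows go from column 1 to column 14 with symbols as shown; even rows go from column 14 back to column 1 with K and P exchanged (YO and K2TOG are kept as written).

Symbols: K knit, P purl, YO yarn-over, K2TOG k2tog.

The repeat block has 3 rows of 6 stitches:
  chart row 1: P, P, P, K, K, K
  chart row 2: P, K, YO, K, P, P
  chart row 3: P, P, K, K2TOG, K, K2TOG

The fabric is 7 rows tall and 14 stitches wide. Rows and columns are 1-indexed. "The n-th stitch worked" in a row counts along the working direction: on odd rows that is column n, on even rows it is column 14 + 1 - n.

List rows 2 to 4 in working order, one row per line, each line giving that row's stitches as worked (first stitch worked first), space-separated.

Rows as worked:
P K K K P YO P K K K P YO P K
P P K K2TOG K K2TOG P P K K2TOG K K2TOG P P
K K P P P K K K P P P K K K

Derivation:
Row 2: chart row 2, WS - tiled (columns 1-14): P K YO K P P P K YO K P P P K; work from column 14 back to 1 with K<->P swapped.
Row 3: chart row 3, RS - tile across columns 1-14 and work as-is.
Row 4: chart row 1, WS - tiled (columns 1-14): P P P K K K P P P K K K P P; work from column 14 back to 1 with K<->P swapped.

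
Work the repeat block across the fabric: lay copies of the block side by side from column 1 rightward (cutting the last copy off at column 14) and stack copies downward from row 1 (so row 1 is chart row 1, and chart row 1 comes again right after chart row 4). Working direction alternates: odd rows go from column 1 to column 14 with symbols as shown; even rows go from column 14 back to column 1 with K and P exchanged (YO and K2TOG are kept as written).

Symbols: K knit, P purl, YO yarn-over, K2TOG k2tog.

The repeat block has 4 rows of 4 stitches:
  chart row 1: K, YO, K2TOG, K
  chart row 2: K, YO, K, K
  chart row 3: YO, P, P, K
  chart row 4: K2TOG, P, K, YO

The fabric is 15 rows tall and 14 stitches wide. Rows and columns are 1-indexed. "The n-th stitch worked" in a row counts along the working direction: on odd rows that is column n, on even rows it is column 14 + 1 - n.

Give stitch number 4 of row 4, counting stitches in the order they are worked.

Stitch:
P

Derivation:
Row 4 uses chart row ((4-1) mod 4)+1 = 4. Row 4 is even, so WS.
Chart row 4 tiled across columns 1-14: K2TOG P K YO K2TOG P K YO K2TOG P K YO K2TOG P
WS row: flip the tiled sequence (start at column 14) and apply K<->P; YO and K2TOG stay.
Row 4 as worked: K K2TOG YO P K K2TOG YO P K K2TOG YO P K K2TOG
The 4th stitch worked is P.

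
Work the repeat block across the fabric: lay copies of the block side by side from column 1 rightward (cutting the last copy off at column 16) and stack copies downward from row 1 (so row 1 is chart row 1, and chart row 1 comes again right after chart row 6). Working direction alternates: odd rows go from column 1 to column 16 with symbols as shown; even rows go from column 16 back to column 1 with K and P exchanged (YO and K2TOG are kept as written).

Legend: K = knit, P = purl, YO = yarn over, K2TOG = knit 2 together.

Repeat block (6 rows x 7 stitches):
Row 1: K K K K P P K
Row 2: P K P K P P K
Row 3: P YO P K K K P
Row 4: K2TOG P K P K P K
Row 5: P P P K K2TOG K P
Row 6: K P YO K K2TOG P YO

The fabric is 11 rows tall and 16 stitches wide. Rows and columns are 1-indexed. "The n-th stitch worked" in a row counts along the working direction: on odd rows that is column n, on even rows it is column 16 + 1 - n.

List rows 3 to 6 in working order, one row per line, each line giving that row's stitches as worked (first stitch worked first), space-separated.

Result:
P YO P K K K P P YO P K K K P P YO
K K2TOG P K P K P K K2TOG P K P K P K K2TOG
P P P K K2TOG K P P P P K K2TOG K P P P
K P YO K K2TOG P YO K P YO K K2TOG P YO K P

Derivation:
Row 3: chart row 3, RS - tile across columns 1-16 and work as-is.
Row 4: chart row 4, WS - tiled (columns 1-16): K2TOG P K P K P K K2TOG P K P K P K K2TOG P; work from column 16 back to 1 with K<->P swapped.
Row 5: chart row 5, RS - tile across columns 1-16 and work as-is.
Row 6: chart row 6, WS - tiled (columns 1-16): K P YO K K2TOG P YO K P YO K K2TOG P YO K P; work from column 16 back to 1 with K<->P swapped.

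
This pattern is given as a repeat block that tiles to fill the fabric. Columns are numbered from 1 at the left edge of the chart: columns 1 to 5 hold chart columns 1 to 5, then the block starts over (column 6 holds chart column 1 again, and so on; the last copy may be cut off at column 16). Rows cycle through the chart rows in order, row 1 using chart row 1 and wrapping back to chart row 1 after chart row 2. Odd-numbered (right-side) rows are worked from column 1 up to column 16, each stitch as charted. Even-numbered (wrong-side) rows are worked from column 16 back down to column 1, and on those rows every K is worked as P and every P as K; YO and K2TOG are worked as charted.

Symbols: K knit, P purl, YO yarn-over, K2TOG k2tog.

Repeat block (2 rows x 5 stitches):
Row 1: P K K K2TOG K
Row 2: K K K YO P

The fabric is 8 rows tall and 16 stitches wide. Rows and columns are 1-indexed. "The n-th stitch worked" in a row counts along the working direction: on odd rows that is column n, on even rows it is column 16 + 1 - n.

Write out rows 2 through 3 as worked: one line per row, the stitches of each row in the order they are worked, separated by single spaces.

Row 2: chart row 2, WS - tiled (columns 1-16): K K K YO P K K K YO P K K K YO P K; work from column 16 back to 1 with K<->P swapped.
Row 3: chart row 1, RS - tile across columns 1-16 and work as-is.

== ROWS AS WORKED ==
P K YO P P P K YO P P P K YO P P P
P K K K2TOG K P K K K2TOG K P K K K2TOG K P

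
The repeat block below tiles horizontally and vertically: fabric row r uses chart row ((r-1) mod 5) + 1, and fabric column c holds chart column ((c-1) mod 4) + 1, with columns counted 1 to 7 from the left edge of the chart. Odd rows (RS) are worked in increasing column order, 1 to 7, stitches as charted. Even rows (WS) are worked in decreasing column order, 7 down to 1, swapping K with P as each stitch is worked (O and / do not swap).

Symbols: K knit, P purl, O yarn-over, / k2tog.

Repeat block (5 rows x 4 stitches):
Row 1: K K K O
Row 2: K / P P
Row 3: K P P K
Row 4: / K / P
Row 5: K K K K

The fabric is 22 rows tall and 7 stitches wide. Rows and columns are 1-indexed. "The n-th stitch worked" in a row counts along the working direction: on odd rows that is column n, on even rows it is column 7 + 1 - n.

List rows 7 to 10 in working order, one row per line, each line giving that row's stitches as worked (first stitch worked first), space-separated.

Row 7: chart row 2, RS - tile across columns 1-7 and work as-is.
Row 8: chart row 3, WS - tiled (columns 1-7): K P P K K P P; work from column 7 back to 1 with K<->P swapped.
Row 9: chart row 4, RS - tile across columns 1-7 and work as-is.
Row 10: chart row 5, WS - tiled (columns 1-7): K K K K K K K; work from column 7 back to 1 with K<->P swapped.

Result:
K / P P K / P
K K P P K K P
/ K / P / K /
P P P P P P P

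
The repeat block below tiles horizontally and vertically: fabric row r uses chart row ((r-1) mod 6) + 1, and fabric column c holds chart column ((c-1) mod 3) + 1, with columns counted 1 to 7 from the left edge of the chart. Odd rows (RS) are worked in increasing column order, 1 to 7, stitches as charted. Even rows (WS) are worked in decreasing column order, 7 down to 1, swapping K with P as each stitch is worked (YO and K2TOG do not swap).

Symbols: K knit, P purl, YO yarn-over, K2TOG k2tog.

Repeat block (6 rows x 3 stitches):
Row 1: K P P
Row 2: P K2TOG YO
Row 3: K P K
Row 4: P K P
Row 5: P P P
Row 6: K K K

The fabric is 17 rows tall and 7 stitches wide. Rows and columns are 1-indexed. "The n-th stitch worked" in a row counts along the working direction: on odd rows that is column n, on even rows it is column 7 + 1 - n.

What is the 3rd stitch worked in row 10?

Stitch:
P

Derivation:
For row 10: chart row = ((10-1) mod 6) + 1 = 4; this is a WS (even) row.
Chart row 4 tiled across columns 1-7: P K P P K P P
Wrong side: read the tiled row from column 7 down to 1 and exchange K with P (leave YO, K2TOG).
Row 10 as worked: K K P K K P K
The 3rd stitch worked is P.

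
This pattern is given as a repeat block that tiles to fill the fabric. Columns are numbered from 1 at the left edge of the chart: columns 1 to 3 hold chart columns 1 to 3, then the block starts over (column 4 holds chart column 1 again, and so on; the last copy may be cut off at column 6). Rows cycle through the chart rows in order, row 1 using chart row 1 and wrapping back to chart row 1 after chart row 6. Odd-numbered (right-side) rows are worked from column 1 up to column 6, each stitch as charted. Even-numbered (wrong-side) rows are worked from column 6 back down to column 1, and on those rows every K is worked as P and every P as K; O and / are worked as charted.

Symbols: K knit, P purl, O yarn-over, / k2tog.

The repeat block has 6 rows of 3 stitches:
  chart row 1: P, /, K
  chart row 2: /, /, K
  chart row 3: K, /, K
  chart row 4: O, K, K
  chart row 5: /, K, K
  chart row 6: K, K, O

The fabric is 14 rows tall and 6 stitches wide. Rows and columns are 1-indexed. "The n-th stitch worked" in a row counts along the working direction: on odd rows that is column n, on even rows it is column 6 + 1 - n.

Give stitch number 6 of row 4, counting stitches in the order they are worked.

Stitch:
O

Derivation:
Row 4 uses chart row ((4-1) mod 6)+1 = 4. Row 4 is even, so WS.
Chart row 4 tiled across columns 1-6: O K K O K K
Wrong side: read the tiled row from column 6 down to 1 and exchange K with P (leave O, /).
Row 4 as worked: P P O P P O
Stitch 6 in working order -> O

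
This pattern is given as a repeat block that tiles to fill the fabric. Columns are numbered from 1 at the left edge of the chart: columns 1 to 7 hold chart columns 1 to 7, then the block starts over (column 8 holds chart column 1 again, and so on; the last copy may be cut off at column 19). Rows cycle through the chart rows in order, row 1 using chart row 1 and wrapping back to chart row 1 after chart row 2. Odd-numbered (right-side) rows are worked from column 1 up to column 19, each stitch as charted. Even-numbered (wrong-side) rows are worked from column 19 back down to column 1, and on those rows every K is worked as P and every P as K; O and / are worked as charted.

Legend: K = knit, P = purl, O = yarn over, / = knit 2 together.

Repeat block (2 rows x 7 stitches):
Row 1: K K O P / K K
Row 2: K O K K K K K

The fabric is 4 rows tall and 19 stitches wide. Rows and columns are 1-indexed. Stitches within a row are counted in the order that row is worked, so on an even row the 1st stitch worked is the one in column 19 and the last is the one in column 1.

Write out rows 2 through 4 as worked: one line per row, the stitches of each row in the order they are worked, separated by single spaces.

== ROWS AS WORKED ==
P P P O P P P P P P O P P P P P P O P
K K O P / K K K K O P / K K K K O P /
P P P O P P P P P P O P P P P P P O P

Derivation:
Row 2: chart row 2, WS - tiled (columns 1-19): K O K K K K K K O K K K K K K O K K K; work from column 19 back to 1 with K<->P swapped.
Row 3: chart row 1, RS - tile across columns 1-19 and work as-is.
Row 4: chart row 2, WS - tiled (columns 1-19): K O K K K K K K O K K K K K K O K K K; work from column 19 back to 1 with K<->P swapped.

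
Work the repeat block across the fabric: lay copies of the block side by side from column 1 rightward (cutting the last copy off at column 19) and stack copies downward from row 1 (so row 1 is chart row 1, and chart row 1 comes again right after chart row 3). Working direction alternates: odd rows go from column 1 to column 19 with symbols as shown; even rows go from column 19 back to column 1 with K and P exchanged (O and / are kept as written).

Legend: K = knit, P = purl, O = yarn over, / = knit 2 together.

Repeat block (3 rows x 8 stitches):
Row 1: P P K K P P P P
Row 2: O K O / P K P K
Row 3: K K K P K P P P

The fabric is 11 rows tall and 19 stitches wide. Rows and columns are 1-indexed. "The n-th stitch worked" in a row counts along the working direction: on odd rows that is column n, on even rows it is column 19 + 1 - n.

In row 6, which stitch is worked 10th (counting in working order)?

Stitch:
P

Derivation:
Row 6: (6-1) mod 3 = 2, so use chart row 3. Even row -> WS.
Chart row 3 tiled across columns 1-19: K K K P K P P P K K K P K P P P K K K
WS: work from column 19 back to column 1 (reverse the tiled row), swapping K<->P (O and / unchanged).
Row 6 as worked: P P P K K K P K P P P K K K P K P P P
Stitch 10 in working order -> P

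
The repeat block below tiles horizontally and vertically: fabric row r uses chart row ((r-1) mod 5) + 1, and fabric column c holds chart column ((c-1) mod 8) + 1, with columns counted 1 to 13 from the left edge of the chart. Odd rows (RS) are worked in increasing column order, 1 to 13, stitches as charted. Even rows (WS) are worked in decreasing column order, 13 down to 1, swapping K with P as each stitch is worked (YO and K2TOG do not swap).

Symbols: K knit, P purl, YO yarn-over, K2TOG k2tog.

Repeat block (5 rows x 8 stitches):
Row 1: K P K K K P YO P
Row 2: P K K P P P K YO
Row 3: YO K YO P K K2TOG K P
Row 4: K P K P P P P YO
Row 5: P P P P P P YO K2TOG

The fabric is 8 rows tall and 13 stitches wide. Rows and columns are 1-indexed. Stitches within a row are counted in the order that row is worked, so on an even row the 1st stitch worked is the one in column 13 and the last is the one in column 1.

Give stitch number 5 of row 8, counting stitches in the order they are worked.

Stitch:
YO

Derivation:
Row 8: (8-1) mod 5 = 2, so use chart row 3. Even row -> WS.
Chart row 3 tiled across columns 1-13: YO K YO P K K2TOG K P YO K YO P K
Wrong side: read the tiled row from column 13 down to 1 and exchange K with P (leave YO, K2TOG).
Row 8 as worked: P K YO P YO K P K2TOG P K YO P YO
Stitch 5 in working order -> YO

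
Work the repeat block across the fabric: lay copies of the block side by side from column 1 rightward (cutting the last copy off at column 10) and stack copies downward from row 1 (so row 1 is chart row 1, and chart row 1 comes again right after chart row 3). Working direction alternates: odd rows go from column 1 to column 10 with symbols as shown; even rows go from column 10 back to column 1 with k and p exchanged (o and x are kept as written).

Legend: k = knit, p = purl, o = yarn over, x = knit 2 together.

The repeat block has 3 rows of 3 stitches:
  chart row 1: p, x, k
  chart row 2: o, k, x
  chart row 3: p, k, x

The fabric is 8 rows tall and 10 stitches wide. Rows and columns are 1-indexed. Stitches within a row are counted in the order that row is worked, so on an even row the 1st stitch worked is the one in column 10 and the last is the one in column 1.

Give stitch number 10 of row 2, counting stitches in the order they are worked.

== STITCH ==
o

Derivation:
For row 2: chart row = ((2-1) mod 3) + 1 = 2; this is a WS (even) row.
Chart row 2 tiled across columns 1-10: o k x o k x o k x o
WS row: flip the tiled sequence (start at column 10) and apply k<->p; o and x stay.
Row 2 as worked: o x p o x p o x p o
The 10th stitch worked is o.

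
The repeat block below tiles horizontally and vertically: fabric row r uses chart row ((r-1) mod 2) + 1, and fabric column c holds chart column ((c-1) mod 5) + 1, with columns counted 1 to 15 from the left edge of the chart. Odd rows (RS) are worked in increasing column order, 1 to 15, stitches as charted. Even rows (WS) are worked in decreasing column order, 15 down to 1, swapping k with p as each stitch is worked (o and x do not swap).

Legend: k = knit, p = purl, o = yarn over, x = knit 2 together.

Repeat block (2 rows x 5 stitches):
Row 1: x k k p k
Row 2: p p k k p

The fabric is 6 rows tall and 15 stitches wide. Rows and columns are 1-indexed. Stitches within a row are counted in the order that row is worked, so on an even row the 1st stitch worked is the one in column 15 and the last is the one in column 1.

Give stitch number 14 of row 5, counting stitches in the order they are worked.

Row 5: (5-1) mod 2 = 0, so use chart row 1. Odd row -> RS.
Chart row 1 tiled across columns 1-15: x k k p k x k k p k x k k p k
RS: work column 1 to column 15, symbols as charted — the tiled row is the row as worked.
The 14th stitch worked is p.

== STITCH ==
p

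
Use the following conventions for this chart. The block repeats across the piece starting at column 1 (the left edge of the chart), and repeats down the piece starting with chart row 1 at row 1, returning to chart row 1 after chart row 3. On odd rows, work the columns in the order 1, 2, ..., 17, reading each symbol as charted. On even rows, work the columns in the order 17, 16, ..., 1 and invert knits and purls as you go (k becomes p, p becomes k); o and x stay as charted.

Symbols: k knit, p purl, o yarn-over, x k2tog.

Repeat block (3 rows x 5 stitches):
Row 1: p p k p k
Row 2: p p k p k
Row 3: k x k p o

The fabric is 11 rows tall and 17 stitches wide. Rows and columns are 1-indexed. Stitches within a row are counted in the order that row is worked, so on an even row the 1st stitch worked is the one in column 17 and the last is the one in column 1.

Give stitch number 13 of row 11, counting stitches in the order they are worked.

Row 11: (11-1) mod 3 = 1, so use chart row 2. Odd row -> RS.
Chart row 2 tiled across columns 1-17: p p k p k p p k p k p p k p k p p
RS: work column 1 to column 17, symbols as charted — the tiled row is the row as worked.
Counting 13 along the worked row gives k.

Stitch:
k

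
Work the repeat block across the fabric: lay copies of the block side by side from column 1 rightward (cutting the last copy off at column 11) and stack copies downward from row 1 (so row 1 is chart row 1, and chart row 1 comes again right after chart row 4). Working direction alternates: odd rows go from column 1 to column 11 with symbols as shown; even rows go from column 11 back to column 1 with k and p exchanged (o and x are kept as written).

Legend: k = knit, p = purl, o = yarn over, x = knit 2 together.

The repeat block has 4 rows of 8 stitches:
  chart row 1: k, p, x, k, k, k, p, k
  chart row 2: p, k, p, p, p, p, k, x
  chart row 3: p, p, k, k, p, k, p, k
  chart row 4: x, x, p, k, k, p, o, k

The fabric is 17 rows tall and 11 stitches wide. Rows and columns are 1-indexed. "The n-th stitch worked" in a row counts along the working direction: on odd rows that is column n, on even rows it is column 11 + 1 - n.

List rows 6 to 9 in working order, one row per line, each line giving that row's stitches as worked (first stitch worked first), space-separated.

Row 6: chart row 2, WS - tiled (columns 1-11): p k p p p p k x p k p; work from column 11 back to 1 with k<->p swapped.
Row 7: chart row 3, RS - tile across columns 1-11 and work as-is.
Row 8: chart row 4, WS - tiled (columns 1-11): x x p k k p o k x x p; work from column 11 back to 1 with k<->p swapped.
Row 9: chart row 1, RS - tile across columns 1-11 and work as-is.

Rows as worked:
k p k x p k k k k p k
p p k k p k p k p p k
k x x p o k p p k x x
k p x k k k p k k p x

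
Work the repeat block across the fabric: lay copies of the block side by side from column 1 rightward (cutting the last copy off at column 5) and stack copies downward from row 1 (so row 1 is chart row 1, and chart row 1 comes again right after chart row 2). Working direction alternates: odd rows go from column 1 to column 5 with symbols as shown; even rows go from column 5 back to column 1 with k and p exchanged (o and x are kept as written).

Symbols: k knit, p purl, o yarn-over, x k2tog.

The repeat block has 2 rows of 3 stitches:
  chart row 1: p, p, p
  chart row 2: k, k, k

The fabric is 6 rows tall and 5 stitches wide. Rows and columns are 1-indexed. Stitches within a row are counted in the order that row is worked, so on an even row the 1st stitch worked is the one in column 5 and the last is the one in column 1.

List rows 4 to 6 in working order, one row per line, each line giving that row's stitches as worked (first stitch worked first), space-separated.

Row 4: chart row 2, WS - tiled (columns 1-5): k k k k k; work from column 5 back to 1 with k<->p swapped.
Row 5: chart row 1, RS - tile across columns 1-5 and work as-is.
Row 6: chart row 2, WS - tiled (columns 1-5): k k k k k; work from column 5 back to 1 with k<->p swapped.

Result:
p p p p p
p p p p p
p p p p p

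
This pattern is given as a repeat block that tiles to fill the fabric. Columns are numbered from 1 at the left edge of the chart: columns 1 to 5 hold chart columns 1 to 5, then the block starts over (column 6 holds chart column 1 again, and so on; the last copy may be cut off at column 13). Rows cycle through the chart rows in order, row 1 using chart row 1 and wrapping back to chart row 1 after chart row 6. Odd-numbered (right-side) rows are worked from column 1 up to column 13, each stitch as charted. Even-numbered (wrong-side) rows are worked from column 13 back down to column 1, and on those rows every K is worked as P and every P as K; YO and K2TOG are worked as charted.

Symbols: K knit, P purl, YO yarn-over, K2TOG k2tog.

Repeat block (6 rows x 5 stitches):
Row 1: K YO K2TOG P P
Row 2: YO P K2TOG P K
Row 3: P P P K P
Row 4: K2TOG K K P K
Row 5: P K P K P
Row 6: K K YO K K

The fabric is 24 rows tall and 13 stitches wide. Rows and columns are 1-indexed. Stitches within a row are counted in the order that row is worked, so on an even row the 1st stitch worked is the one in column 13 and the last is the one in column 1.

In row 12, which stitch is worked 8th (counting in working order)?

For row 12: chart row = ((12-1) mod 6) + 1 = 6; this is a WS (even) row.
Chart row 6 tiled across columns 1-13: K K YO K K K K YO K K K K YO
Wrong side: read the tiled row from column 13 down to 1 and exchange K with P (leave YO, K2TOG).
Row 12 as worked: YO P P P P YO P P P P YO P P
Stitch 8 in working order -> P

== STITCH ==
P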